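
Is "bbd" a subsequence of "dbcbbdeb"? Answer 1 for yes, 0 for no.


Check if "bbd" is a subsequence of "dbcbbdeb"
Greedy scan:
  Position 0 ('d'): no match needed
  Position 1 ('b'): matches sub[0] = 'b'
  Position 2 ('c'): no match needed
  Position 3 ('b'): matches sub[1] = 'b'
  Position 4 ('b'): no match needed
  Position 5 ('d'): matches sub[2] = 'd'
  Position 6 ('e'): no match needed
  Position 7 ('b'): no match needed
All 3 characters matched => is a subsequence

1


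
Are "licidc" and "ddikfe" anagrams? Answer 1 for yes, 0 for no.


Strings: "licidc", "ddikfe"
Sorted first:  ccdiil
Sorted second: ddefik
Differ at position 0: 'c' vs 'd' => not anagrams

0


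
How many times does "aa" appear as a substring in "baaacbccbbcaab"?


Searching for "aa" in "baaacbccbbcaab"
Scanning each position:
  Position 0: "ba" => no
  Position 1: "aa" => MATCH
  Position 2: "aa" => MATCH
  Position 3: "ac" => no
  Position 4: "cb" => no
  Position 5: "bc" => no
  Position 6: "cc" => no
  Position 7: "cb" => no
  Position 8: "bb" => no
  Position 9: "bc" => no
  Position 10: "ca" => no
  Position 11: "aa" => MATCH
  Position 12: "ab" => no
Total occurrences: 3

3


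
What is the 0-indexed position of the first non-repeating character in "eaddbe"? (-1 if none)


Input: eaddbe
Character frequencies:
  'a': 1
  'b': 1
  'd': 2
  'e': 2
Scanning left to right for freq == 1:
  Position 0 ('e'): freq=2, skip
  Position 1 ('a'): unique! => answer = 1

1


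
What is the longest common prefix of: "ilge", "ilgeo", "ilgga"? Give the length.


Words: ilge, ilgeo, ilgga
  Position 0: all 'i' => match
  Position 1: all 'l' => match
  Position 2: all 'g' => match
  Position 3: ('e', 'e', 'g') => mismatch, stop
LCP = "ilg" (length 3)

3


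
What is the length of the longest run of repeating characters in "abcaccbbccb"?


Input: "abcaccbbccb"
Scanning for longest run:
  Position 1 ('b'): new char, reset run to 1
  Position 2 ('c'): new char, reset run to 1
  Position 3 ('a'): new char, reset run to 1
  Position 4 ('c'): new char, reset run to 1
  Position 5 ('c'): continues run of 'c', length=2
  Position 6 ('b'): new char, reset run to 1
  Position 7 ('b'): continues run of 'b', length=2
  Position 8 ('c'): new char, reset run to 1
  Position 9 ('c'): continues run of 'c', length=2
  Position 10 ('b'): new char, reset run to 1
Longest run: 'c' with length 2

2


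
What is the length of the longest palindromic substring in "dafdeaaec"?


Input: "dafdeaaec"
Checking substrings for palindromes:
  [4:8] "eaae" (len 4) => palindrome
  [5:7] "aa" (len 2) => palindrome
Longest palindromic substring: "eaae" with length 4

4


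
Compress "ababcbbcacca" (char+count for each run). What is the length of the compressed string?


Input: ababcbbcacca
Runs:
  'a' x 1 => "a1"
  'b' x 1 => "b1"
  'a' x 1 => "a1"
  'b' x 1 => "b1"
  'c' x 1 => "c1"
  'b' x 2 => "b2"
  'c' x 1 => "c1"
  'a' x 1 => "a1"
  'c' x 2 => "c2"
  'a' x 1 => "a1"
Compressed: "a1b1a1b1c1b2c1a1c2a1"
Compressed length: 20

20


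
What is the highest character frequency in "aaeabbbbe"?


Input: aaeabbbbe
Character counts:
  'a': 3
  'b': 4
  'e': 2
Maximum frequency: 4

4


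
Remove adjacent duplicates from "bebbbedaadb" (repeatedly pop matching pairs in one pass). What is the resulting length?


Input: bebbbedaadb
Stack-based adjacent duplicate removal:
  Read 'b': push. Stack: b
  Read 'e': push. Stack: be
  Read 'b': push. Stack: beb
  Read 'b': matches stack top 'b' => pop. Stack: be
  Read 'b': push. Stack: beb
  Read 'e': push. Stack: bebe
  Read 'd': push. Stack: bebed
  Read 'a': push. Stack: bebeda
  Read 'a': matches stack top 'a' => pop. Stack: bebed
  Read 'd': matches stack top 'd' => pop. Stack: bebe
  Read 'b': push. Stack: bebeb
Final stack: "bebeb" (length 5)

5


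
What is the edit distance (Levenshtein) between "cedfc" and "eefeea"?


Computing edit distance: "cedfc" -> "eefeea"
DP table:
           e    e    f    e    e    a
      0    1    2    3    4    5    6
  c   1    1    2    3    4    5    6
  e   2    1    1    2    3    4    5
  d   3    2    2    2    3    4    5
  f   4    3    3    2    3    4    5
  c   5    4    4    3    3    4    5
Edit distance = dp[5][6] = 5

5


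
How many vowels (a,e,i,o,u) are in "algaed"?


Input: algaed
Checking each character:
  'a' at position 0: vowel (running total: 1)
  'l' at position 1: consonant
  'g' at position 2: consonant
  'a' at position 3: vowel (running total: 2)
  'e' at position 4: vowel (running total: 3)
  'd' at position 5: consonant
Total vowels: 3

3


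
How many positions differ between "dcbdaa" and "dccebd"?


Comparing "dcbdaa" and "dccebd" position by position:
  Position 0: 'd' vs 'd' => same
  Position 1: 'c' vs 'c' => same
  Position 2: 'b' vs 'c' => DIFFER
  Position 3: 'd' vs 'e' => DIFFER
  Position 4: 'a' vs 'b' => DIFFER
  Position 5: 'a' vs 'd' => DIFFER
Positions that differ: 4

4


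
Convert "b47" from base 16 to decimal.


Input: "b47" in base 16
Positional expansion:
  Digit 'b' (value 11) x 16^2 = 2816
  Digit '4' (value 4) x 16^1 = 64
  Digit '7' (value 7) x 16^0 = 7
Sum = 2887

2887


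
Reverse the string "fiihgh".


Input: fiihgh
Reading characters right to left:
  Position 5: 'h'
  Position 4: 'g'
  Position 3: 'h'
  Position 2: 'i'
  Position 1: 'i'
  Position 0: 'f'
Reversed: hghiif

hghiif


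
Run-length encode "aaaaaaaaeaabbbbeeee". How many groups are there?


Input: aaaaaaaaeaabbbbeeee
Scanning for consecutive runs:
  Group 1: 'a' x 8 (positions 0-7)
  Group 2: 'e' x 1 (positions 8-8)
  Group 3: 'a' x 2 (positions 9-10)
  Group 4: 'b' x 4 (positions 11-14)
  Group 5: 'e' x 4 (positions 15-18)
Total groups: 5

5


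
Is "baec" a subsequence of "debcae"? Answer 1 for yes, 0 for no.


Check if "baec" is a subsequence of "debcae"
Greedy scan:
  Position 0 ('d'): no match needed
  Position 1 ('e'): no match needed
  Position 2 ('b'): matches sub[0] = 'b'
  Position 3 ('c'): no match needed
  Position 4 ('a'): matches sub[1] = 'a'
  Position 5 ('e'): matches sub[2] = 'e'
Only matched 3/4 characters => not a subsequence

0


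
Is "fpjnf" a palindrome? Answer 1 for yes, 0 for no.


Input: fpjnf
Reversed: fnjpf
  Compare pos 0 ('f') with pos 4 ('f'): match
  Compare pos 1 ('p') with pos 3 ('n'): MISMATCH
Result: not a palindrome

0


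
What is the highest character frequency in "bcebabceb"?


Input: bcebabceb
Character counts:
  'a': 1
  'b': 4
  'c': 2
  'e': 2
Maximum frequency: 4

4


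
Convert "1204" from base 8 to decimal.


Input: "1204" in base 8
Positional expansion:
  Digit '1' (value 1) x 8^3 = 512
  Digit '2' (value 2) x 8^2 = 128
  Digit '0' (value 0) x 8^1 = 0
  Digit '4' (value 4) x 8^0 = 4
Sum = 644

644


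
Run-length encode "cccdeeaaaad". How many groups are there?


Input: cccdeeaaaad
Scanning for consecutive runs:
  Group 1: 'c' x 3 (positions 0-2)
  Group 2: 'd' x 1 (positions 3-3)
  Group 3: 'e' x 2 (positions 4-5)
  Group 4: 'a' x 4 (positions 6-9)
  Group 5: 'd' x 1 (positions 10-10)
Total groups: 5

5


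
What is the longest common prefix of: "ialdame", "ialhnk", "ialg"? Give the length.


Words: ialdame, ialhnk, ialg
  Position 0: all 'i' => match
  Position 1: all 'a' => match
  Position 2: all 'l' => match
  Position 3: ('d', 'h', 'g') => mismatch, stop
LCP = "ial" (length 3)

3


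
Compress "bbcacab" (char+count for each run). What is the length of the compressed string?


Input: bbcacab
Runs:
  'b' x 2 => "b2"
  'c' x 1 => "c1"
  'a' x 1 => "a1"
  'c' x 1 => "c1"
  'a' x 1 => "a1"
  'b' x 1 => "b1"
Compressed: "b2c1a1c1a1b1"
Compressed length: 12

12


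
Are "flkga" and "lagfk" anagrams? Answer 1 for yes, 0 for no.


Strings: "flkga", "lagfk"
Sorted first:  afgkl
Sorted second: afgkl
Sorted forms match => anagrams

1


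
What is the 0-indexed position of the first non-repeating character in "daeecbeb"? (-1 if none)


Input: daeecbeb
Character frequencies:
  'a': 1
  'b': 2
  'c': 1
  'd': 1
  'e': 3
Scanning left to right for freq == 1:
  Position 0 ('d'): unique! => answer = 0

0


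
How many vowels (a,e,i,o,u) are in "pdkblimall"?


Input: pdkblimall
Checking each character:
  'p' at position 0: consonant
  'd' at position 1: consonant
  'k' at position 2: consonant
  'b' at position 3: consonant
  'l' at position 4: consonant
  'i' at position 5: vowel (running total: 1)
  'm' at position 6: consonant
  'a' at position 7: vowel (running total: 2)
  'l' at position 8: consonant
  'l' at position 9: consonant
Total vowels: 2

2


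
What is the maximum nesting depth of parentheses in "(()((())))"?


Input: "(()((())))"
Tracking depth:
  Position 0 '(': depth becomes 1
  Position 1 '(': depth becomes 2
  Position 2 ')': depth becomes 1
  Position 3 '(': depth becomes 2
  Position 4 '(': depth becomes 3
  Position 5 '(': depth becomes 4
  Position 6 ')': depth becomes 3
  Position 7 ')': depth becomes 2
  Position 8 ')': depth becomes 1
  Position 9 ')': depth becomes 0
Maximum depth reached: 4

4


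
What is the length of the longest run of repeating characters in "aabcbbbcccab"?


Input: "aabcbbbcccab"
Scanning for longest run:
  Position 1 ('a'): continues run of 'a', length=2
  Position 2 ('b'): new char, reset run to 1
  Position 3 ('c'): new char, reset run to 1
  Position 4 ('b'): new char, reset run to 1
  Position 5 ('b'): continues run of 'b', length=2
  Position 6 ('b'): continues run of 'b', length=3
  Position 7 ('c'): new char, reset run to 1
  Position 8 ('c'): continues run of 'c', length=2
  Position 9 ('c'): continues run of 'c', length=3
  Position 10 ('a'): new char, reset run to 1
  Position 11 ('b'): new char, reset run to 1
Longest run: 'b' with length 3

3


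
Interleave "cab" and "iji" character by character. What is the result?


Interleaving "cab" and "iji":
  Position 0: 'c' from first, 'i' from second => "ci"
  Position 1: 'a' from first, 'j' from second => "aj"
  Position 2: 'b' from first, 'i' from second => "bi"
Result: ciajbi

ciajbi


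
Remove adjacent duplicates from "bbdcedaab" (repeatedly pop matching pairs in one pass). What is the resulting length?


Input: bbdcedaab
Stack-based adjacent duplicate removal:
  Read 'b': push. Stack: b
  Read 'b': matches stack top 'b' => pop. Stack: (empty)
  Read 'd': push. Stack: d
  Read 'c': push. Stack: dc
  Read 'e': push. Stack: dce
  Read 'd': push. Stack: dced
  Read 'a': push. Stack: dceda
  Read 'a': matches stack top 'a' => pop. Stack: dced
  Read 'b': push. Stack: dcedb
Final stack: "dcedb" (length 5)

5


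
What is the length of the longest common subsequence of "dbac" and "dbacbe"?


LCS of "dbac" and "dbacbe"
DP table:
           d    b    a    c    b    e
      0    0    0    0    0    0    0
  d   0    1    1    1    1    1    1
  b   0    1    2    2    2    2    2
  a   0    1    2    3    3    3    3
  c   0    1    2    3    4    4    4
LCS length = dp[4][6] = 4

4


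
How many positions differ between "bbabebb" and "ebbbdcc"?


Comparing "bbabebb" and "ebbbdcc" position by position:
  Position 0: 'b' vs 'e' => DIFFER
  Position 1: 'b' vs 'b' => same
  Position 2: 'a' vs 'b' => DIFFER
  Position 3: 'b' vs 'b' => same
  Position 4: 'e' vs 'd' => DIFFER
  Position 5: 'b' vs 'c' => DIFFER
  Position 6: 'b' vs 'c' => DIFFER
Positions that differ: 5

5


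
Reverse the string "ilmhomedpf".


Input: ilmhomedpf
Reading characters right to left:
  Position 9: 'f'
  Position 8: 'p'
  Position 7: 'd'
  Position 6: 'e'
  Position 5: 'm'
  Position 4: 'o'
  Position 3: 'h'
  Position 2: 'm'
  Position 1: 'l'
  Position 0: 'i'
Reversed: fpdemohmli

fpdemohmli


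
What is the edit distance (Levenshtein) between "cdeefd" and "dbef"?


Computing edit distance: "cdeefd" -> "dbef"
DP table:
           d    b    e    f
      0    1    2    3    4
  c   1    1    2    3    4
  d   2    1    2    3    4
  e   3    2    2    2    3
  e   4    3    3    2    3
  f   5    4    4    3    2
  d   6    5    5    4    3
Edit distance = dp[6][4] = 3

3


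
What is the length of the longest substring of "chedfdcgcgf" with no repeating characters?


Input: "chedfdcgcgf"
Sliding window (track last position of each char):
  Position 0 ('c'): window [0,0] length 1 -- new best
  Position 1 ('h'): window [0,1] length 2 -- new best
  Position 2 ('e'): window [0,2] length 3 -- new best
  Position 3 ('d'): window [0,3] length 4 -- new best
  Position 4 ('f'): window [0,4] length 5 -- new best
  Position 5 ('d'): repeat (last at 3), move window start to 4
  Position 5 ('d'): window [4,5] length 2
  Position 6 ('c'): window [4,6] length 3
  Position 7 ('g'): window [4,7] length 4
  Position 8 ('c'): repeat (last at 6), move window start to 7
  Position 8 ('c'): window [7,8] length 2
  Position 9 ('g'): repeat (last at 7), move window start to 8
  Position 9 ('g'): window [8,9] length 2
  Position 10 ('f'): window [8,10] length 3
Longest substring with no repeats: "chedf" with length 5

5


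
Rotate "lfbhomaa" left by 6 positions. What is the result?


Input: "lfbhomaa", rotate left by 6
First 6 characters: "lfbhom"
Remaining characters: "aa"
Concatenate remaining + first: "aa" + "lfbhom" = "aalfbhom"

aalfbhom


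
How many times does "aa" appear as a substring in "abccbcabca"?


Searching for "aa" in "abccbcabca"
Scanning each position:
  Position 0: "ab" => no
  Position 1: "bc" => no
  Position 2: "cc" => no
  Position 3: "cb" => no
  Position 4: "bc" => no
  Position 5: "ca" => no
  Position 6: "ab" => no
  Position 7: "bc" => no
  Position 8: "ca" => no
Total occurrences: 0

0


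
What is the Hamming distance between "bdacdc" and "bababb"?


Comparing "bdacdc" and "bababb" position by position:
  Position 0: 'b' vs 'b' => same
  Position 1: 'd' vs 'a' => differ
  Position 2: 'a' vs 'b' => differ
  Position 3: 'c' vs 'a' => differ
  Position 4: 'd' vs 'b' => differ
  Position 5: 'c' vs 'b' => differ
Total differences (Hamming distance): 5

5


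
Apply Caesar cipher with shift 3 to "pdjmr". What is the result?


Caesar cipher: shift "pdjmr" by 3
  'p' (pos 15) + 3 = pos 18 = 's'
  'd' (pos 3) + 3 = pos 6 = 'g'
  'j' (pos 9) + 3 = pos 12 = 'm'
  'm' (pos 12) + 3 = pos 15 = 'p'
  'r' (pos 17) + 3 = pos 20 = 'u'
Result: sgmpu

sgmpu


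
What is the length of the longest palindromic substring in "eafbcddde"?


Input: "eafbcddde"
Checking substrings for palindromes:
  [5:8] "ddd" (len 3) => palindrome
  [5:7] "dd" (len 2) => palindrome
  [6:8] "dd" (len 2) => palindrome
Longest palindromic substring: "ddd" with length 3

3


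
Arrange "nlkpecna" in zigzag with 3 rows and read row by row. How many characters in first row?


Zigzag "nlkpecna" into 3 rows:
Placing characters:
  'n' => row 0
  'l' => row 1
  'k' => row 2
  'p' => row 1
  'e' => row 0
  'c' => row 1
  'n' => row 2
  'a' => row 1
Rows:
  Row 0: "ne"
  Row 1: "lpca"
  Row 2: "kn"
First row length: 2

2


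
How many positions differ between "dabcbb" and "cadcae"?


Comparing "dabcbb" and "cadcae" position by position:
  Position 0: 'd' vs 'c' => DIFFER
  Position 1: 'a' vs 'a' => same
  Position 2: 'b' vs 'd' => DIFFER
  Position 3: 'c' vs 'c' => same
  Position 4: 'b' vs 'a' => DIFFER
  Position 5: 'b' vs 'e' => DIFFER
Positions that differ: 4

4


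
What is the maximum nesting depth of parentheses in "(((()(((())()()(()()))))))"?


Input: "(((()(((())()()(()()))))))"
Tracking depth:
  Position 0 '(': depth becomes 1
  Position 1 '(': depth becomes 2
  Position 2 '(': depth becomes 3
  Position 3 '(': depth becomes 4
  Position 4 ')': depth becomes 3
  Position 5 '(': depth becomes 4
  Position 6 '(': depth becomes 5
  Position 7 '(': depth becomes 6
  Position 8 '(': depth becomes 7
  Position 9 ')': depth becomes 6
  Position 10 ')': depth becomes 5
  Position 11 '(': depth becomes 6
  Position 12 ')': depth becomes 5
  Position 13 '(': depth becomes 6
  Position 14 ')': depth becomes 5
  Position 15 '(': depth becomes 6
  Position 16 '(': depth becomes 7
  Position 17 ')': depth becomes 6
  Position 18 '(': depth becomes 7
  Position 19 ')': depth becomes 6
  Position 20 ')': depth becomes 5
  Position 21 ')': depth becomes 4
  Position 22 ')': depth becomes 3
  Position 23 ')': depth becomes 2
  Position 24 ')': depth becomes 1
  Position 25 ')': depth becomes 0
Maximum depth reached: 7

7


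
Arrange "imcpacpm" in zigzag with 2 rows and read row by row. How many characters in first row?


Zigzag "imcpacpm" into 2 rows:
Placing characters:
  'i' => row 0
  'm' => row 1
  'c' => row 0
  'p' => row 1
  'a' => row 0
  'c' => row 1
  'p' => row 0
  'm' => row 1
Rows:
  Row 0: "icap"
  Row 1: "mpcm"
First row length: 4

4


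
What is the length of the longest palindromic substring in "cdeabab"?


Input: "cdeabab"
Checking substrings for palindromes:
  [3:6] "aba" (len 3) => palindrome
  [4:7] "bab" (len 3) => palindrome
Longest palindromic substring: "aba" with length 3

3


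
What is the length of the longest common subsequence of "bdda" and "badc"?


LCS of "bdda" and "badc"
DP table:
           b    a    d    c
      0    0    0    0    0
  b   0    1    1    1    1
  d   0    1    1    2    2
  d   0    1    1    2    2
  a   0    1    2    2    2
LCS length = dp[4][4] = 2

2


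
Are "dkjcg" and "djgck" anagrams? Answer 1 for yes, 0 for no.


Strings: "dkjcg", "djgck"
Sorted first:  cdgjk
Sorted second: cdgjk
Sorted forms match => anagrams

1


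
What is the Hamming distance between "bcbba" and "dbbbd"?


Comparing "bcbba" and "dbbbd" position by position:
  Position 0: 'b' vs 'd' => differ
  Position 1: 'c' vs 'b' => differ
  Position 2: 'b' vs 'b' => same
  Position 3: 'b' vs 'b' => same
  Position 4: 'a' vs 'd' => differ
Total differences (Hamming distance): 3

3


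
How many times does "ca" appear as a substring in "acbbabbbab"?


Searching for "ca" in "acbbabbbab"
Scanning each position:
  Position 0: "ac" => no
  Position 1: "cb" => no
  Position 2: "bb" => no
  Position 3: "ba" => no
  Position 4: "ab" => no
  Position 5: "bb" => no
  Position 6: "bb" => no
  Position 7: "ba" => no
  Position 8: "ab" => no
Total occurrences: 0

0


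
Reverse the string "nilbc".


Input: nilbc
Reading characters right to left:
  Position 4: 'c'
  Position 3: 'b'
  Position 2: 'l'
  Position 1: 'i'
  Position 0: 'n'
Reversed: cblin

cblin


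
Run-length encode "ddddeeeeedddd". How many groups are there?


Input: ddddeeeeedddd
Scanning for consecutive runs:
  Group 1: 'd' x 4 (positions 0-3)
  Group 2: 'e' x 5 (positions 4-8)
  Group 3: 'd' x 4 (positions 9-12)
Total groups: 3

3


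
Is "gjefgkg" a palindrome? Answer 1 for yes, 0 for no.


Input: gjefgkg
Reversed: gkgfejg
  Compare pos 0 ('g') with pos 6 ('g'): match
  Compare pos 1 ('j') with pos 5 ('k'): MISMATCH
  Compare pos 2 ('e') with pos 4 ('g'): MISMATCH
Result: not a palindrome

0


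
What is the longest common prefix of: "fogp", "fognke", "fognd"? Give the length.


Words: fogp, fognke, fognd
  Position 0: all 'f' => match
  Position 1: all 'o' => match
  Position 2: all 'g' => match
  Position 3: ('p', 'n', 'n') => mismatch, stop
LCP = "fog" (length 3)

3


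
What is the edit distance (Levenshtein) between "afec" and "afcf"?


Computing edit distance: "afec" -> "afcf"
DP table:
           a    f    c    f
      0    1    2    3    4
  a   1    0    1    2    3
  f   2    1    0    1    2
  e   3    2    1    1    2
  c   4    3    2    1    2
Edit distance = dp[4][4] = 2

2


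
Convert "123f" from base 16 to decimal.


Input: "123f" in base 16
Positional expansion:
  Digit '1' (value 1) x 16^3 = 4096
  Digit '2' (value 2) x 16^2 = 512
  Digit '3' (value 3) x 16^1 = 48
  Digit 'f' (value 15) x 16^0 = 15
Sum = 4671

4671


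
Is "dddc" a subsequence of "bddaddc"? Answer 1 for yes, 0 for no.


Check if "dddc" is a subsequence of "bddaddc"
Greedy scan:
  Position 0 ('b'): no match needed
  Position 1 ('d'): matches sub[0] = 'd'
  Position 2 ('d'): matches sub[1] = 'd'
  Position 3 ('a'): no match needed
  Position 4 ('d'): matches sub[2] = 'd'
  Position 5 ('d'): no match needed
  Position 6 ('c'): matches sub[3] = 'c'
All 4 characters matched => is a subsequence

1


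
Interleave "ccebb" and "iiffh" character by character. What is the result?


Interleaving "ccebb" and "iiffh":
  Position 0: 'c' from first, 'i' from second => "ci"
  Position 1: 'c' from first, 'i' from second => "ci"
  Position 2: 'e' from first, 'f' from second => "ef"
  Position 3: 'b' from first, 'f' from second => "bf"
  Position 4: 'b' from first, 'h' from second => "bh"
Result: ciciefbfbh

ciciefbfbh


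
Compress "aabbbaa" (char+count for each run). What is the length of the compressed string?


Input: aabbbaa
Runs:
  'a' x 2 => "a2"
  'b' x 3 => "b3"
  'a' x 2 => "a2"
Compressed: "a2b3a2"
Compressed length: 6

6


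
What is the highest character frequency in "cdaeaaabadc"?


Input: cdaeaaabadc
Character counts:
  'a': 5
  'b': 1
  'c': 2
  'd': 2
  'e': 1
Maximum frequency: 5

5


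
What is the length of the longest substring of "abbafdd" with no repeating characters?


Input: "abbafdd"
Sliding window (track last position of each char):
  Position 0 ('a'): window [0,0] length 1 -- new best
  Position 1 ('b'): window [0,1] length 2 -- new best
  Position 2 ('b'): repeat (last at 1), move window start to 2
  Position 2 ('b'): window [2,2] length 1
  Position 3 ('a'): window [2,3] length 2
  Position 4 ('f'): window [2,4] length 3 -- new best
  Position 5 ('d'): window [2,5] length 4 -- new best
  Position 6 ('d'): repeat (last at 5), move window start to 6
  Position 6 ('d'): window [6,6] length 1
Longest substring with no repeats: "bafd" with length 4

4


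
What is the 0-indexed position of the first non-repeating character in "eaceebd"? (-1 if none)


Input: eaceebd
Character frequencies:
  'a': 1
  'b': 1
  'c': 1
  'd': 1
  'e': 3
Scanning left to right for freq == 1:
  Position 0 ('e'): freq=3, skip
  Position 1 ('a'): unique! => answer = 1

1


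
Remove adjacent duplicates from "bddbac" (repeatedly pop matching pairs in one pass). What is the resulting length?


Input: bddbac
Stack-based adjacent duplicate removal:
  Read 'b': push. Stack: b
  Read 'd': push. Stack: bd
  Read 'd': matches stack top 'd' => pop. Stack: b
  Read 'b': matches stack top 'b' => pop. Stack: (empty)
  Read 'a': push. Stack: a
  Read 'c': push. Stack: ac
Final stack: "ac" (length 2)

2


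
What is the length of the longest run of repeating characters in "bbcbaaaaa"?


Input: "bbcbaaaaa"
Scanning for longest run:
  Position 1 ('b'): continues run of 'b', length=2
  Position 2 ('c'): new char, reset run to 1
  Position 3 ('b'): new char, reset run to 1
  Position 4 ('a'): new char, reset run to 1
  Position 5 ('a'): continues run of 'a', length=2
  Position 6 ('a'): continues run of 'a', length=3
  Position 7 ('a'): continues run of 'a', length=4
  Position 8 ('a'): continues run of 'a', length=5
Longest run: 'a' with length 5

5


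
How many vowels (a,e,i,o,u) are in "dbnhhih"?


Input: dbnhhih
Checking each character:
  'd' at position 0: consonant
  'b' at position 1: consonant
  'n' at position 2: consonant
  'h' at position 3: consonant
  'h' at position 4: consonant
  'i' at position 5: vowel (running total: 1)
  'h' at position 6: consonant
Total vowels: 1

1


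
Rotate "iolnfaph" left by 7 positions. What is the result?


Input: "iolnfaph", rotate left by 7
First 7 characters: "iolnfap"
Remaining characters: "h"
Concatenate remaining + first: "h" + "iolnfap" = "hiolnfap"

hiolnfap


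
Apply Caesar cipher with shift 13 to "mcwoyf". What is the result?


Caesar cipher: shift "mcwoyf" by 13
  'm' (pos 12) + 13 = pos 25 = 'z'
  'c' (pos 2) + 13 = pos 15 = 'p'
  'w' (pos 22) + 13 = pos 9 = 'j'
  'o' (pos 14) + 13 = pos 1 = 'b'
  'y' (pos 24) + 13 = pos 11 = 'l'
  'f' (pos 5) + 13 = pos 18 = 's'
Result: zpjbls

zpjbls


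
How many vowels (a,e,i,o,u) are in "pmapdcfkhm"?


Input: pmapdcfkhm
Checking each character:
  'p' at position 0: consonant
  'm' at position 1: consonant
  'a' at position 2: vowel (running total: 1)
  'p' at position 3: consonant
  'd' at position 4: consonant
  'c' at position 5: consonant
  'f' at position 6: consonant
  'k' at position 7: consonant
  'h' at position 8: consonant
  'm' at position 9: consonant
Total vowels: 1

1


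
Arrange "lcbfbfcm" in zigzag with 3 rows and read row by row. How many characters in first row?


Zigzag "lcbfbfcm" into 3 rows:
Placing characters:
  'l' => row 0
  'c' => row 1
  'b' => row 2
  'f' => row 1
  'b' => row 0
  'f' => row 1
  'c' => row 2
  'm' => row 1
Rows:
  Row 0: "lb"
  Row 1: "cffm"
  Row 2: "bc"
First row length: 2

2


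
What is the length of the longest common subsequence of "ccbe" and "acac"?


LCS of "ccbe" and "acac"
DP table:
           a    c    a    c
      0    0    0    0    0
  c   0    0    1    1    1
  c   0    0    1    1    2
  b   0    0    1    1    2
  e   0    0    1    1    2
LCS length = dp[4][4] = 2

2


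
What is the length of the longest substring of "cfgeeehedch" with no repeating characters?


Input: "cfgeeehedch"
Sliding window (track last position of each char):
  Position 0 ('c'): window [0,0] length 1 -- new best
  Position 1 ('f'): window [0,1] length 2 -- new best
  Position 2 ('g'): window [0,2] length 3 -- new best
  Position 3 ('e'): window [0,3] length 4 -- new best
  Position 4 ('e'): repeat (last at 3), move window start to 4
  Position 4 ('e'): window [4,4] length 1
  Position 5 ('e'): repeat (last at 4), move window start to 5
  Position 5 ('e'): window [5,5] length 1
  Position 6 ('h'): window [5,6] length 2
  Position 7 ('e'): repeat (last at 5), move window start to 6
  Position 7 ('e'): window [6,7] length 2
  Position 8 ('d'): window [6,8] length 3
  Position 9 ('c'): window [6,9] length 4
  Position 10 ('h'): repeat (last at 6), move window start to 7
  Position 10 ('h'): window [7,10] length 4
Longest substring with no repeats: "cfge" with length 4

4


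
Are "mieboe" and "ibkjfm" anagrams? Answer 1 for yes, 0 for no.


Strings: "mieboe", "ibkjfm"
Sorted first:  beeimo
Sorted second: bfijkm
Differ at position 1: 'e' vs 'f' => not anagrams

0


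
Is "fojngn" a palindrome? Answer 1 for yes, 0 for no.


Input: fojngn
Reversed: ngnjof
  Compare pos 0 ('f') with pos 5 ('n'): MISMATCH
  Compare pos 1 ('o') with pos 4 ('g'): MISMATCH
  Compare pos 2 ('j') with pos 3 ('n'): MISMATCH
Result: not a palindrome

0


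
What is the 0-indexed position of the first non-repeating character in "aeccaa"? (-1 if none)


Input: aeccaa
Character frequencies:
  'a': 3
  'c': 2
  'e': 1
Scanning left to right for freq == 1:
  Position 0 ('a'): freq=3, skip
  Position 1 ('e'): unique! => answer = 1

1


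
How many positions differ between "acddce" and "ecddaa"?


Comparing "acddce" and "ecddaa" position by position:
  Position 0: 'a' vs 'e' => DIFFER
  Position 1: 'c' vs 'c' => same
  Position 2: 'd' vs 'd' => same
  Position 3: 'd' vs 'd' => same
  Position 4: 'c' vs 'a' => DIFFER
  Position 5: 'e' vs 'a' => DIFFER
Positions that differ: 3

3


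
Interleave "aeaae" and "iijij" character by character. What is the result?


Interleaving "aeaae" and "iijij":
  Position 0: 'a' from first, 'i' from second => "ai"
  Position 1: 'e' from first, 'i' from second => "ei"
  Position 2: 'a' from first, 'j' from second => "aj"
  Position 3: 'a' from first, 'i' from second => "ai"
  Position 4: 'e' from first, 'j' from second => "ej"
Result: aieiajaiej

aieiajaiej


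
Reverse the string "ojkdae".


Input: ojkdae
Reading characters right to left:
  Position 5: 'e'
  Position 4: 'a'
  Position 3: 'd'
  Position 2: 'k'
  Position 1: 'j'
  Position 0: 'o'
Reversed: eadkjo

eadkjo


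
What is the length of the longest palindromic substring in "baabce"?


Input: "baabce"
Checking substrings for palindromes:
  [0:4] "baab" (len 4) => palindrome
  [1:3] "aa" (len 2) => palindrome
Longest palindromic substring: "baab" with length 4

4


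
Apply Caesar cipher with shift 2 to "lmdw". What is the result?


Caesar cipher: shift "lmdw" by 2
  'l' (pos 11) + 2 = pos 13 = 'n'
  'm' (pos 12) + 2 = pos 14 = 'o'
  'd' (pos 3) + 2 = pos 5 = 'f'
  'w' (pos 22) + 2 = pos 24 = 'y'
Result: nofy

nofy


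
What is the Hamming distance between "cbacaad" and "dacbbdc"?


Comparing "cbacaad" and "dacbbdc" position by position:
  Position 0: 'c' vs 'd' => differ
  Position 1: 'b' vs 'a' => differ
  Position 2: 'a' vs 'c' => differ
  Position 3: 'c' vs 'b' => differ
  Position 4: 'a' vs 'b' => differ
  Position 5: 'a' vs 'd' => differ
  Position 6: 'd' vs 'c' => differ
Total differences (Hamming distance): 7

7


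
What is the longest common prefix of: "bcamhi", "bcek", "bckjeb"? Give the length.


Words: bcamhi, bcek, bckjeb
  Position 0: all 'b' => match
  Position 1: all 'c' => match
  Position 2: ('a', 'e', 'k') => mismatch, stop
LCP = "bc" (length 2)

2


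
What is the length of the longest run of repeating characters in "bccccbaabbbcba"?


Input: "bccccbaabbbcba"
Scanning for longest run:
  Position 1 ('c'): new char, reset run to 1
  Position 2 ('c'): continues run of 'c', length=2
  Position 3 ('c'): continues run of 'c', length=3
  Position 4 ('c'): continues run of 'c', length=4
  Position 5 ('b'): new char, reset run to 1
  Position 6 ('a'): new char, reset run to 1
  Position 7 ('a'): continues run of 'a', length=2
  Position 8 ('b'): new char, reset run to 1
  Position 9 ('b'): continues run of 'b', length=2
  Position 10 ('b'): continues run of 'b', length=3
  Position 11 ('c'): new char, reset run to 1
  Position 12 ('b'): new char, reset run to 1
  Position 13 ('a'): new char, reset run to 1
Longest run: 'c' with length 4

4


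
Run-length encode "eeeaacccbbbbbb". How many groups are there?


Input: eeeaacccbbbbbb
Scanning for consecutive runs:
  Group 1: 'e' x 3 (positions 0-2)
  Group 2: 'a' x 2 (positions 3-4)
  Group 3: 'c' x 3 (positions 5-7)
  Group 4: 'b' x 6 (positions 8-13)
Total groups: 4

4


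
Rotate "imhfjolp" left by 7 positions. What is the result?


Input: "imhfjolp", rotate left by 7
First 7 characters: "imhfjol"
Remaining characters: "p"
Concatenate remaining + first: "p" + "imhfjol" = "pimhfjol"

pimhfjol


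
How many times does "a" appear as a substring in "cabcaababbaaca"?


Searching for "a" in "cabcaababbaaca"
Scanning each position:
  Position 0: "c" => no
  Position 1: "a" => MATCH
  Position 2: "b" => no
  Position 3: "c" => no
  Position 4: "a" => MATCH
  Position 5: "a" => MATCH
  Position 6: "b" => no
  Position 7: "a" => MATCH
  Position 8: "b" => no
  Position 9: "b" => no
  Position 10: "a" => MATCH
  Position 11: "a" => MATCH
  Position 12: "c" => no
  Position 13: "a" => MATCH
Total occurrences: 7

7


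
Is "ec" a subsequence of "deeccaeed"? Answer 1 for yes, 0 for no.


Check if "ec" is a subsequence of "deeccaeed"
Greedy scan:
  Position 0 ('d'): no match needed
  Position 1 ('e'): matches sub[0] = 'e'
  Position 2 ('e'): no match needed
  Position 3 ('c'): matches sub[1] = 'c'
  Position 4 ('c'): no match needed
  Position 5 ('a'): no match needed
  Position 6 ('e'): no match needed
  Position 7 ('e'): no match needed
  Position 8 ('d'): no match needed
All 2 characters matched => is a subsequence

1


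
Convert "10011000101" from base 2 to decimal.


Input: "10011000101" in base 2
Positional expansion:
  Digit '1' (value 1) x 2^10 = 1024
  Digit '0' (value 0) x 2^9 = 0
  Digit '0' (value 0) x 2^8 = 0
  Digit '1' (value 1) x 2^7 = 128
  Digit '1' (value 1) x 2^6 = 64
  Digit '0' (value 0) x 2^5 = 0
  Digit '0' (value 0) x 2^4 = 0
  Digit '0' (value 0) x 2^3 = 0
  Digit '1' (value 1) x 2^2 = 4
  Digit '0' (value 0) x 2^1 = 0
  Digit '1' (value 1) x 2^0 = 1
Sum = 1221

1221


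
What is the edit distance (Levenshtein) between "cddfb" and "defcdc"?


Computing edit distance: "cddfb" -> "defcdc"
DP table:
           d    e    f    c    d    c
      0    1    2    3    4    5    6
  c   1    1    2    3    3    4    5
  d   2    1    2    3    4    3    4
  d   3    2    2    3    4    4    4
  f   4    3    3    2    3    4    5
  b   5    4    4    3    3    4    5
Edit distance = dp[5][6] = 5

5


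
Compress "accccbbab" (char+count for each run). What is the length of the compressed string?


Input: accccbbab
Runs:
  'a' x 1 => "a1"
  'c' x 4 => "c4"
  'b' x 2 => "b2"
  'a' x 1 => "a1"
  'b' x 1 => "b1"
Compressed: "a1c4b2a1b1"
Compressed length: 10

10


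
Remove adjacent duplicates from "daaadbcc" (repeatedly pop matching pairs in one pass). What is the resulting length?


Input: daaadbcc
Stack-based adjacent duplicate removal:
  Read 'd': push. Stack: d
  Read 'a': push. Stack: da
  Read 'a': matches stack top 'a' => pop. Stack: d
  Read 'a': push. Stack: da
  Read 'd': push. Stack: dad
  Read 'b': push. Stack: dadb
  Read 'c': push. Stack: dadbc
  Read 'c': matches stack top 'c' => pop. Stack: dadb
Final stack: "dadb" (length 4)

4


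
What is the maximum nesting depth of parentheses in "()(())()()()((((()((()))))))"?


Input: "()(())()()()((((()((()))))))"
Tracking depth:
  Position 0 '(': depth becomes 1
  Position 1 ')': depth becomes 0
  Position 2 '(': depth becomes 1
  Position 3 '(': depth becomes 2
  Position 4 ')': depth becomes 1
  Position 5 ')': depth becomes 0
  Position 6 '(': depth becomes 1
  Position 7 ')': depth becomes 0
  Position 8 '(': depth becomes 1
  Position 9 ')': depth becomes 0
  Position 10 '(': depth becomes 1
  Position 11 ')': depth becomes 0
  Position 12 '(': depth becomes 1
  Position 13 '(': depth becomes 2
  Position 14 '(': depth becomes 3
  Position 15 '(': depth becomes 4
  Position 16 '(': depth becomes 5
  Position 17 ')': depth becomes 4
  Position 18 '(': depth becomes 5
  Position 19 '(': depth becomes 6
  Position 20 '(': depth becomes 7
  Position 21 ')': depth becomes 6
  Position 22 ')': depth becomes 5
  Position 23 ')': depth becomes 4
  Position 24 ')': depth becomes 3
  Position 25 ')': depth becomes 2
  Position 26 ')': depth becomes 1
  Position 27 ')': depth becomes 0
Maximum depth reached: 7

7


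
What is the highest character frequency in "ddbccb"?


Input: ddbccb
Character counts:
  'b': 2
  'c': 2
  'd': 2
Maximum frequency: 2

2


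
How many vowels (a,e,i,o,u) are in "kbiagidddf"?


Input: kbiagidddf
Checking each character:
  'k' at position 0: consonant
  'b' at position 1: consonant
  'i' at position 2: vowel (running total: 1)
  'a' at position 3: vowel (running total: 2)
  'g' at position 4: consonant
  'i' at position 5: vowel (running total: 3)
  'd' at position 6: consonant
  'd' at position 7: consonant
  'd' at position 8: consonant
  'f' at position 9: consonant
Total vowels: 3

3


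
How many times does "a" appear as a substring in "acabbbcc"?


Searching for "a" in "acabbbcc"
Scanning each position:
  Position 0: "a" => MATCH
  Position 1: "c" => no
  Position 2: "a" => MATCH
  Position 3: "b" => no
  Position 4: "b" => no
  Position 5: "b" => no
  Position 6: "c" => no
  Position 7: "c" => no
Total occurrences: 2

2


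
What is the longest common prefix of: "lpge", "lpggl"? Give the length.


Words: lpge, lpggl
  Position 0: all 'l' => match
  Position 1: all 'p' => match
  Position 2: all 'g' => match
  Position 3: ('e', 'g') => mismatch, stop
LCP = "lpg" (length 3)

3


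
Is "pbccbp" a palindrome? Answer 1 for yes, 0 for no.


Input: pbccbp
Reversed: pbccbp
  Compare pos 0 ('p') with pos 5 ('p'): match
  Compare pos 1 ('b') with pos 4 ('b'): match
  Compare pos 2 ('c') with pos 3 ('c'): match
Result: palindrome

1


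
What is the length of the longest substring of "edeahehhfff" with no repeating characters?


Input: "edeahehhfff"
Sliding window (track last position of each char):
  Position 0 ('e'): window [0,0] length 1 -- new best
  Position 1 ('d'): window [0,1] length 2 -- new best
  Position 2 ('e'): repeat (last at 0), move window start to 1
  Position 2 ('e'): window [1,2] length 2
  Position 3 ('a'): window [1,3] length 3 -- new best
  Position 4 ('h'): window [1,4] length 4 -- new best
  Position 5 ('e'): repeat (last at 2), move window start to 3
  Position 5 ('e'): window [3,5] length 3
  Position 6 ('h'): repeat (last at 4), move window start to 5
  Position 6 ('h'): window [5,6] length 2
  Position 7 ('h'): repeat (last at 6), move window start to 7
  Position 7 ('h'): window [7,7] length 1
  Position 8 ('f'): window [7,8] length 2
  Position 9 ('f'): repeat (last at 8), move window start to 9
  Position 9 ('f'): window [9,9] length 1
  Position 10 ('f'): repeat (last at 9), move window start to 10
  Position 10 ('f'): window [10,10] length 1
Longest substring with no repeats: "deah" with length 4

4


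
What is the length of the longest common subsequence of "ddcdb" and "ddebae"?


LCS of "ddcdb" and "ddebae"
DP table:
           d    d    e    b    a    e
      0    0    0    0    0    0    0
  d   0    1    1    1    1    1    1
  d   0    1    2    2    2    2    2
  c   0    1    2    2    2    2    2
  d   0    1    2    2    2    2    2
  b   0    1    2    2    3    3    3
LCS length = dp[5][6] = 3

3


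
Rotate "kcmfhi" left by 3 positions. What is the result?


Input: "kcmfhi", rotate left by 3
First 3 characters: "kcm"
Remaining characters: "fhi"
Concatenate remaining + first: "fhi" + "kcm" = "fhikcm"

fhikcm


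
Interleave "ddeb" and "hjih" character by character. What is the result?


Interleaving "ddeb" and "hjih":
  Position 0: 'd' from first, 'h' from second => "dh"
  Position 1: 'd' from first, 'j' from second => "dj"
  Position 2: 'e' from first, 'i' from second => "ei"
  Position 3: 'b' from first, 'h' from second => "bh"
Result: dhdjeibh

dhdjeibh


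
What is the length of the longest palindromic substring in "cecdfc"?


Input: "cecdfc"
Checking substrings for palindromes:
  [0:3] "cec" (len 3) => palindrome
Longest palindromic substring: "cec" with length 3

3


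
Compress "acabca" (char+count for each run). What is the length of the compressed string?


Input: acabca
Runs:
  'a' x 1 => "a1"
  'c' x 1 => "c1"
  'a' x 1 => "a1"
  'b' x 1 => "b1"
  'c' x 1 => "c1"
  'a' x 1 => "a1"
Compressed: "a1c1a1b1c1a1"
Compressed length: 12

12


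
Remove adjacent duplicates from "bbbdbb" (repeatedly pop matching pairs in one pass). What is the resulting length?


Input: bbbdbb
Stack-based adjacent duplicate removal:
  Read 'b': push. Stack: b
  Read 'b': matches stack top 'b' => pop. Stack: (empty)
  Read 'b': push. Stack: b
  Read 'd': push. Stack: bd
  Read 'b': push. Stack: bdb
  Read 'b': matches stack top 'b' => pop. Stack: bd
Final stack: "bd" (length 2)

2


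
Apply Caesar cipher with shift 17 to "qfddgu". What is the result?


Caesar cipher: shift "qfddgu" by 17
  'q' (pos 16) + 17 = pos 7 = 'h'
  'f' (pos 5) + 17 = pos 22 = 'w'
  'd' (pos 3) + 17 = pos 20 = 'u'
  'd' (pos 3) + 17 = pos 20 = 'u'
  'g' (pos 6) + 17 = pos 23 = 'x'
  'u' (pos 20) + 17 = pos 11 = 'l'
Result: hwuuxl

hwuuxl


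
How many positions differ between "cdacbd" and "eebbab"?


Comparing "cdacbd" and "eebbab" position by position:
  Position 0: 'c' vs 'e' => DIFFER
  Position 1: 'd' vs 'e' => DIFFER
  Position 2: 'a' vs 'b' => DIFFER
  Position 3: 'c' vs 'b' => DIFFER
  Position 4: 'b' vs 'a' => DIFFER
  Position 5: 'd' vs 'b' => DIFFER
Positions that differ: 6

6


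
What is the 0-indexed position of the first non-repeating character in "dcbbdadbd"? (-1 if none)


Input: dcbbdadbd
Character frequencies:
  'a': 1
  'b': 3
  'c': 1
  'd': 4
Scanning left to right for freq == 1:
  Position 0 ('d'): freq=4, skip
  Position 1 ('c'): unique! => answer = 1

1


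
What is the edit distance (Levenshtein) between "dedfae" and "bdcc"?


Computing edit distance: "dedfae" -> "bdcc"
DP table:
           b    d    c    c
      0    1    2    3    4
  d   1    1    1    2    3
  e   2    2    2    2    3
  d   3    3    2    3    3
  f   4    4    3    3    4
  a   5    5    4    4    4
  e   6    6    5    5    5
Edit distance = dp[6][4] = 5

5
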